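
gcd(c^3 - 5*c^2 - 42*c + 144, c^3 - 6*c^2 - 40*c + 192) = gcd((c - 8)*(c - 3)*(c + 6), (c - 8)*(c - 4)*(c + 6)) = c^2 - 2*c - 48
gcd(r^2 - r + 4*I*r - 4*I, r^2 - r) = r - 1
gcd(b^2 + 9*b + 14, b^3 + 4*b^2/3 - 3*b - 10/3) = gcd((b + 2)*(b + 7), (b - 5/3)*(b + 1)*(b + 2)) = b + 2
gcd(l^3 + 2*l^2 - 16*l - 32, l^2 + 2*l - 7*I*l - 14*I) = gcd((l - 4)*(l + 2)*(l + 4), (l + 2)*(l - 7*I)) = l + 2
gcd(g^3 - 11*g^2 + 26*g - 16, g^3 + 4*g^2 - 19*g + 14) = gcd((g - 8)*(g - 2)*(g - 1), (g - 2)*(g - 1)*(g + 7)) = g^2 - 3*g + 2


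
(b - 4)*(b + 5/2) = b^2 - 3*b/2 - 10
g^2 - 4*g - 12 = (g - 6)*(g + 2)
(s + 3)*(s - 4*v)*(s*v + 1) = s^3*v - 4*s^2*v^2 + 3*s^2*v + s^2 - 12*s*v^2 - 4*s*v + 3*s - 12*v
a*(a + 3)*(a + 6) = a^3 + 9*a^2 + 18*a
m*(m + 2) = m^2 + 2*m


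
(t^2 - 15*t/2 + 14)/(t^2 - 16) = (t - 7/2)/(t + 4)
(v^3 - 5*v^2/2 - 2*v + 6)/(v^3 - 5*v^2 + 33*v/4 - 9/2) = 2*(2*v^2 - v - 6)/(4*v^2 - 12*v + 9)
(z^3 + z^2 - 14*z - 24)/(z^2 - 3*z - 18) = (z^2 - 2*z - 8)/(z - 6)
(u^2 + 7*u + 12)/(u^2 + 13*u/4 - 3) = 4*(u + 3)/(4*u - 3)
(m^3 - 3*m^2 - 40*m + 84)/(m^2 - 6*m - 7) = (m^2 + 4*m - 12)/(m + 1)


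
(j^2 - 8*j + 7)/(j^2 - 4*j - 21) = (j - 1)/(j + 3)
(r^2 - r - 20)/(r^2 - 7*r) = (r^2 - r - 20)/(r*(r - 7))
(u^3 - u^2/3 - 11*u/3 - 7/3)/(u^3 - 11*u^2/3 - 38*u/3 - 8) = (3*u^2 - 4*u - 7)/(3*u^2 - 14*u - 24)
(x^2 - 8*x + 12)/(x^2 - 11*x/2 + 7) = 2*(x - 6)/(2*x - 7)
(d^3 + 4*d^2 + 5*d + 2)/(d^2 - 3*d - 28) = (d^3 + 4*d^2 + 5*d + 2)/(d^2 - 3*d - 28)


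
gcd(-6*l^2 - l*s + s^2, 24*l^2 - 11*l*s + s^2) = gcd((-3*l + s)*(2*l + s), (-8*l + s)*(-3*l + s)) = -3*l + s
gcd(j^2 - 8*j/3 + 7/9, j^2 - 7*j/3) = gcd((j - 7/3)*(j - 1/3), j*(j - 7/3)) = j - 7/3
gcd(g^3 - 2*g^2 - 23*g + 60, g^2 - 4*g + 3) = g - 3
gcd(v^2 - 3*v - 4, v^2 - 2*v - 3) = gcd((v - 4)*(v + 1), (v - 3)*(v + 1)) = v + 1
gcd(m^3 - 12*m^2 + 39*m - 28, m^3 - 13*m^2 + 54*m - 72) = m - 4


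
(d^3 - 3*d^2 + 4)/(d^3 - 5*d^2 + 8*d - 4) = (d + 1)/(d - 1)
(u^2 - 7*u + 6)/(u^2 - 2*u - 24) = (u - 1)/(u + 4)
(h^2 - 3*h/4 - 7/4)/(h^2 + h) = (h - 7/4)/h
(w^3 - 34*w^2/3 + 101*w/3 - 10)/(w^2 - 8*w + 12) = (3*w^2 - 16*w + 5)/(3*(w - 2))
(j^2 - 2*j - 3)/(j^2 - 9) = (j + 1)/(j + 3)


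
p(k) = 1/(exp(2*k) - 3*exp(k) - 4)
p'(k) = (-2*exp(2*k) + 3*exp(k))/(exp(2*k) - 3*exp(k) - 4)^2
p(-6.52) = -0.25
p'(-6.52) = 0.00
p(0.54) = -0.16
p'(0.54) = -0.02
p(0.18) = -0.16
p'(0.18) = 0.02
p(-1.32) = -0.21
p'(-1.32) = 0.03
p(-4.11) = -0.25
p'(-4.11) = 0.00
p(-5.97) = -0.25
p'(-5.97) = 0.00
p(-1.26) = -0.21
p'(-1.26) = 0.03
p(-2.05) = -0.23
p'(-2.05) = 0.02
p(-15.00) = -0.25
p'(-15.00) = 0.00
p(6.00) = 0.00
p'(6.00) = 0.00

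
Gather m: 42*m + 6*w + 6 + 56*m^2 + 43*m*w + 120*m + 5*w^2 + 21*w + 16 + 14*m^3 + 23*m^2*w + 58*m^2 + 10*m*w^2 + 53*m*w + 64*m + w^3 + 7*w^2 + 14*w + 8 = 14*m^3 + m^2*(23*w + 114) + m*(10*w^2 + 96*w + 226) + w^3 + 12*w^2 + 41*w + 30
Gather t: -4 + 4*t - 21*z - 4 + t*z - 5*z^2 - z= t*(z + 4) - 5*z^2 - 22*z - 8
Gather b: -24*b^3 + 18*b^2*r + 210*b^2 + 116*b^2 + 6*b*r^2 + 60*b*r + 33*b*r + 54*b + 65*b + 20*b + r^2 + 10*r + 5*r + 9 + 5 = -24*b^3 + b^2*(18*r + 326) + b*(6*r^2 + 93*r + 139) + r^2 + 15*r + 14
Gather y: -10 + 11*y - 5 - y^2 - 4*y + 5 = -y^2 + 7*y - 10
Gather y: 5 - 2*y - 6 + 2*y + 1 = 0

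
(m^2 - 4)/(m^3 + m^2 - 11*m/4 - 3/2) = 4*(m - 2)/(4*m^2 - 4*m - 3)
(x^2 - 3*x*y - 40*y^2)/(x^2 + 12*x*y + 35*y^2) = (x - 8*y)/(x + 7*y)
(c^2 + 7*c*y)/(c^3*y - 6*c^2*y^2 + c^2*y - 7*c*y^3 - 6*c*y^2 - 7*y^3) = c*(-c - 7*y)/(y*(-c^3 + 6*c^2*y - c^2 + 7*c*y^2 + 6*c*y + 7*y^2))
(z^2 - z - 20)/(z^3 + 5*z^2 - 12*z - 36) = (z^2 - z - 20)/(z^3 + 5*z^2 - 12*z - 36)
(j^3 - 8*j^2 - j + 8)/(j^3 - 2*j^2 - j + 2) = (j - 8)/(j - 2)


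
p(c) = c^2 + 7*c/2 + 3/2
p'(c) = 2*c + 7/2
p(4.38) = 36.01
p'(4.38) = 12.26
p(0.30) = 2.64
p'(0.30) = 4.10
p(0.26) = 2.48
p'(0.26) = 4.02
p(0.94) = 5.67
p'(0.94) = 5.38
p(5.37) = 49.13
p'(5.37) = 14.24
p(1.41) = 8.42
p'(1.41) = 6.32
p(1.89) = 11.69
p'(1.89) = 7.28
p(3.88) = 30.13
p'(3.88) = 11.26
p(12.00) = 187.50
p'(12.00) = 27.50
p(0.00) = 1.50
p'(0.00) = 3.50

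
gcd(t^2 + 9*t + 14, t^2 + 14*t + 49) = t + 7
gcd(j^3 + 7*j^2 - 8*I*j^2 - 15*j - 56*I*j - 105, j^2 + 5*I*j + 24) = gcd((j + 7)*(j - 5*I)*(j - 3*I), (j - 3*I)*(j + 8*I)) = j - 3*I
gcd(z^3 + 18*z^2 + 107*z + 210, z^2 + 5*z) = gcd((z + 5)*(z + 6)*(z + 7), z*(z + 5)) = z + 5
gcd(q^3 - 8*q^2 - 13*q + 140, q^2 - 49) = q - 7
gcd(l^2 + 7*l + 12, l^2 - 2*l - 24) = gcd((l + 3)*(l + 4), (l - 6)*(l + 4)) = l + 4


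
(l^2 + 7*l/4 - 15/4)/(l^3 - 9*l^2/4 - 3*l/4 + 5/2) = (l + 3)/(l^2 - l - 2)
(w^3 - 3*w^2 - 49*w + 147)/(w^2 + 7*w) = w - 10 + 21/w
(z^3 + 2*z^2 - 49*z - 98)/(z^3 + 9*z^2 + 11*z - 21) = (z^2 - 5*z - 14)/(z^2 + 2*z - 3)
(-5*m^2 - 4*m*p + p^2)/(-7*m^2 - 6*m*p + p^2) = (-5*m + p)/(-7*m + p)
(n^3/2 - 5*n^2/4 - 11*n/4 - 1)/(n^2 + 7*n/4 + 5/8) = 2*(n^2 - 3*n - 4)/(4*n + 5)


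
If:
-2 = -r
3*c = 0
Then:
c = 0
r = 2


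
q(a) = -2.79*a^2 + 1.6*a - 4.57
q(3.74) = -37.61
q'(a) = 1.6 - 5.58*a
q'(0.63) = -1.92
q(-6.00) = -114.61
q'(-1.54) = 10.19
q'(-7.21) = 41.83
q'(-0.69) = 5.45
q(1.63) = -9.37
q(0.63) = -4.67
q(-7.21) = -161.14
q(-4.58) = -70.42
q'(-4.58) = 27.16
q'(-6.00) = 35.08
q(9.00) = -216.16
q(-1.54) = -13.65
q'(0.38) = -0.52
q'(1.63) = -7.50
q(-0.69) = -7.00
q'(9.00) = -48.62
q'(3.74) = -19.27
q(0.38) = -4.36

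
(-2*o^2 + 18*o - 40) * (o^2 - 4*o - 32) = -2*o^4 + 26*o^3 - 48*o^2 - 416*o + 1280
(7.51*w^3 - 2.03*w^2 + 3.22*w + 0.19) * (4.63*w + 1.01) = 34.7713*w^4 - 1.8138*w^3 + 12.8583*w^2 + 4.1319*w + 0.1919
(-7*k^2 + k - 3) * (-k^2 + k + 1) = 7*k^4 - 8*k^3 - 3*k^2 - 2*k - 3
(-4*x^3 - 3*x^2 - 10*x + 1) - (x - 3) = -4*x^3 - 3*x^2 - 11*x + 4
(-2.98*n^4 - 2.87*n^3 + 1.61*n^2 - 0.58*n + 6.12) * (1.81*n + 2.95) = -5.3938*n^5 - 13.9857*n^4 - 5.5524*n^3 + 3.6997*n^2 + 9.3662*n + 18.054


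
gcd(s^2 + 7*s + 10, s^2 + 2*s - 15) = s + 5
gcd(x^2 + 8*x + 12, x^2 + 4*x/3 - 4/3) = x + 2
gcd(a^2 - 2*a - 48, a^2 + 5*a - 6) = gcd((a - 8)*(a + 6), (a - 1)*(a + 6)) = a + 6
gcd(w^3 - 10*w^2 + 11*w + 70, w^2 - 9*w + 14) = w - 7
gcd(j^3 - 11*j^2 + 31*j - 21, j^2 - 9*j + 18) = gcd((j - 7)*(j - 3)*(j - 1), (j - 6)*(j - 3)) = j - 3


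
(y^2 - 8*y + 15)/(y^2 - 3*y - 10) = (y - 3)/(y + 2)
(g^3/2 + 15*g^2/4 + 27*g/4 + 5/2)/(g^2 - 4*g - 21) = (2*g^3 + 15*g^2 + 27*g + 10)/(4*(g^2 - 4*g - 21))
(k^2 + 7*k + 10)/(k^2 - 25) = (k + 2)/(k - 5)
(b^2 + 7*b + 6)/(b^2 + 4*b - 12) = (b + 1)/(b - 2)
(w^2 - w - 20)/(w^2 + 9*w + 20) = (w - 5)/(w + 5)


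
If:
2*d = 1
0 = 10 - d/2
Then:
No Solution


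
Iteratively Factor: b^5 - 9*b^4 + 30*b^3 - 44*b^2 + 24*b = (b - 2)*(b^4 - 7*b^3 + 16*b^2 - 12*b) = b*(b - 2)*(b^3 - 7*b^2 + 16*b - 12) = b*(b - 3)*(b - 2)*(b^2 - 4*b + 4) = b*(b - 3)*(b - 2)^2*(b - 2)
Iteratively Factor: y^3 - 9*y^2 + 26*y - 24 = (y - 4)*(y^2 - 5*y + 6) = (y - 4)*(y - 2)*(y - 3)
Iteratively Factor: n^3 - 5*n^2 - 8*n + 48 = (n - 4)*(n^2 - n - 12) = (n - 4)*(n + 3)*(n - 4)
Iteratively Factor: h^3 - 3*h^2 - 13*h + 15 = (h - 5)*(h^2 + 2*h - 3) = (h - 5)*(h - 1)*(h + 3)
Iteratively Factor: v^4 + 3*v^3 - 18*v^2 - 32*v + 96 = (v - 2)*(v^3 + 5*v^2 - 8*v - 48) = (v - 2)*(v + 4)*(v^2 + v - 12) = (v - 2)*(v + 4)^2*(v - 3)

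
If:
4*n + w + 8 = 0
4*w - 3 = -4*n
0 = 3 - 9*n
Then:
No Solution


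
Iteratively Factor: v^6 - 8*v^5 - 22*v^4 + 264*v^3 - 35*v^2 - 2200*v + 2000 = (v - 5)*(v^5 - 3*v^4 - 37*v^3 + 79*v^2 + 360*v - 400) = (v - 5)*(v + 4)*(v^4 - 7*v^3 - 9*v^2 + 115*v - 100) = (v - 5)^2*(v + 4)*(v^3 - 2*v^2 - 19*v + 20) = (v - 5)^3*(v + 4)*(v^2 + 3*v - 4) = (v - 5)^3*(v - 1)*(v + 4)*(v + 4)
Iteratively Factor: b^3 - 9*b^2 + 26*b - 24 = (b - 4)*(b^2 - 5*b + 6) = (b - 4)*(b - 3)*(b - 2)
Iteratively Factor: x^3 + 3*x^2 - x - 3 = (x + 3)*(x^2 - 1) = (x + 1)*(x + 3)*(x - 1)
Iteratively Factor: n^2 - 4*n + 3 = (n - 1)*(n - 3)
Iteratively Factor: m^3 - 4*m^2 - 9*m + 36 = (m + 3)*(m^2 - 7*m + 12) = (m - 3)*(m + 3)*(m - 4)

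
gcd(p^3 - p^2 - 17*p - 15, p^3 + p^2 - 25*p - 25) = p^2 - 4*p - 5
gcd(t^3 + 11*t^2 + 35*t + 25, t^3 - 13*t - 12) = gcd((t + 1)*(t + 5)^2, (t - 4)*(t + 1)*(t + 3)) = t + 1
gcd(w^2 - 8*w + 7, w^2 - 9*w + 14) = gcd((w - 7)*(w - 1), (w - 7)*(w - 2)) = w - 7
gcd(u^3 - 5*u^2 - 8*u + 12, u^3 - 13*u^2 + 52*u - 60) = u - 6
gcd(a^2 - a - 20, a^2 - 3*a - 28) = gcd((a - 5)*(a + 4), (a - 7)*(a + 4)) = a + 4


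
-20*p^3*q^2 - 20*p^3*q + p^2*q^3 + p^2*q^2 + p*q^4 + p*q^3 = q*(-4*p + q)*(5*p + q)*(p*q + p)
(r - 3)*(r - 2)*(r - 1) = r^3 - 6*r^2 + 11*r - 6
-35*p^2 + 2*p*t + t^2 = (-5*p + t)*(7*p + t)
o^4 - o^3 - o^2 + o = o*(o - 1)^2*(o + 1)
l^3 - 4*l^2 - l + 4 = (l - 4)*(l - 1)*(l + 1)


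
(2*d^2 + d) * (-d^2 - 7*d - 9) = -2*d^4 - 15*d^3 - 25*d^2 - 9*d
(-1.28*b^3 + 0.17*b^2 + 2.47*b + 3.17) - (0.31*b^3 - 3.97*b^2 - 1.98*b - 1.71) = -1.59*b^3 + 4.14*b^2 + 4.45*b + 4.88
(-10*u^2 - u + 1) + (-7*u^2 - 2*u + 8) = -17*u^2 - 3*u + 9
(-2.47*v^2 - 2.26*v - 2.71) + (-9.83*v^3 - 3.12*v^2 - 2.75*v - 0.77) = -9.83*v^3 - 5.59*v^2 - 5.01*v - 3.48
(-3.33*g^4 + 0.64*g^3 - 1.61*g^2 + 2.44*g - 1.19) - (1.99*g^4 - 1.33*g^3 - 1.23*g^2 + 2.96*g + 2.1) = -5.32*g^4 + 1.97*g^3 - 0.38*g^2 - 0.52*g - 3.29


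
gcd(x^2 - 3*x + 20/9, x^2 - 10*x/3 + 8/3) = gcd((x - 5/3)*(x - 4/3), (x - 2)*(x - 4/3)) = x - 4/3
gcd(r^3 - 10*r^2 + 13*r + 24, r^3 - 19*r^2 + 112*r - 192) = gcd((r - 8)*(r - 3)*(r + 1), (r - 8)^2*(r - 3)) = r^2 - 11*r + 24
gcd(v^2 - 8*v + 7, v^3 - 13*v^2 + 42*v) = v - 7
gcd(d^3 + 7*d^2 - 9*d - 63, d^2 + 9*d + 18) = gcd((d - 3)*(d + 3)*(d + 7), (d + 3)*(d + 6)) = d + 3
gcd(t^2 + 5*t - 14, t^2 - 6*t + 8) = t - 2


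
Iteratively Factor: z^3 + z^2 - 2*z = (z - 1)*(z^2 + 2*z) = (z - 1)*(z + 2)*(z)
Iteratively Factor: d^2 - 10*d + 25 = (d - 5)*(d - 5)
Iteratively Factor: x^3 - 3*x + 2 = (x - 1)*(x^2 + x - 2) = (x - 1)^2*(x + 2)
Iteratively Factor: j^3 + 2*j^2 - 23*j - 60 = (j - 5)*(j^2 + 7*j + 12) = (j - 5)*(j + 4)*(j + 3)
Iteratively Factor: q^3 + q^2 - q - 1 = (q - 1)*(q^2 + 2*q + 1) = (q - 1)*(q + 1)*(q + 1)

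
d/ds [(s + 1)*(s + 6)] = 2*s + 7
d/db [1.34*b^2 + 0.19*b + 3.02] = 2.68*b + 0.19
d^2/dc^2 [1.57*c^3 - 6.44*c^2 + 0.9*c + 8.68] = 9.42*c - 12.88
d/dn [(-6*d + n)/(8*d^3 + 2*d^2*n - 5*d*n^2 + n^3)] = (8*d^3 + 2*d^2*n - 5*d*n^2 + n^3 + (6*d - n)*(2*d^2 - 10*d*n + 3*n^2))/(8*d^3 + 2*d^2*n - 5*d*n^2 + n^3)^2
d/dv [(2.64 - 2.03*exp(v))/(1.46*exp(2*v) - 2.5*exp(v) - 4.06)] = (2.9638*exp(2*v) - 7.7088*exp(v) + 14.8418)*exp(v)/(2.1316*exp(4*v) - 7.3*exp(3*v) - 5.6052*exp(2*v) + 20.3*exp(v) + 16.4836)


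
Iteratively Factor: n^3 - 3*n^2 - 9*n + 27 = (n - 3)*(n^2 - 9) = (n - 3)^2*(n + 3)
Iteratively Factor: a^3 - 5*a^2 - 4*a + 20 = (a - 5)*(a^2 - 4) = (a - 5)*(a - 2)*(a + 2)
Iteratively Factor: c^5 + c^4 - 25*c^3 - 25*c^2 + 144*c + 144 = (c - 3)*(c^4 + 4*c^3 - 13*c^2 - 64*c - 48) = (c - 3)*(c + 4)*(c^3 - 13*c - 12) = (c - 3)*(c + 3)*(c + 4)*(c^2 - 3*c - 4) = (c - 4)*(c - 3)*(c + 3)*(c + 4)*(c + 1)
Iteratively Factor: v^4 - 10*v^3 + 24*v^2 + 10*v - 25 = (v + 1)*(v^3 - 11*v^2 + 35*v - 25) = (v - 5)*(v + 1)*(v^2 - 6*v + 5) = (v - 5)*(v - 1)*(v + 1)*(v - 5)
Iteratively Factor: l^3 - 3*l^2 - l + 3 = (l - 3)*(l^2 - 1) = (l - 3)*(l + 1)*(l - 1)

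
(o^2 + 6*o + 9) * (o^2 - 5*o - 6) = o^4 + o^3 - 27*o^2 - 81*o - 54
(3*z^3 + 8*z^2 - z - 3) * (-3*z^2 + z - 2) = -9*z^5 - 21*z^4 + 5*z^3 - 8*z^2 - z + 6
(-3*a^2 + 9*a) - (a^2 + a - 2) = -4*a^2 + 8*a + 2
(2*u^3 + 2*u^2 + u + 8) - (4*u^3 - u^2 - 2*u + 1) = -2*u^3 + 3*u^2 + 3*u + 7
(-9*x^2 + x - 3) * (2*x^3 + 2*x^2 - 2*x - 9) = -18*x^5 - 16*x^4 + 14*x^3 + 73*x^2 - 3*x + 27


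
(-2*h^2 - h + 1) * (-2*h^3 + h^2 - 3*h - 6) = 4*h^5 + 3*h^3 + 16*h^2 + 3*h - 6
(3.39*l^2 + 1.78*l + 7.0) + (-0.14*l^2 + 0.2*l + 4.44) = 3.25*l^2 + 1.98*l + 11.44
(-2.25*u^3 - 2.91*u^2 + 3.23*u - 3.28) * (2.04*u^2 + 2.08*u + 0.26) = -4.59*u^5 - 10.6164*u^4 - 0.0486000000000004*u^3 - 0.729399999999999*u^2 - 5.9826*u - 0.8528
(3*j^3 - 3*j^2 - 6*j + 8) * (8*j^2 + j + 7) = 24*j^5 - 21*j^4 - 30*j^3 + 37*j^2 - 34*j + 56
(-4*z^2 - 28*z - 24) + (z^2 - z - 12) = -3*z^2 - 29*z - 36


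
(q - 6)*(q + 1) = q^2 - 5*q - 6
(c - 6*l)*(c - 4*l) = c^2 - 10*c*l + 24*l^2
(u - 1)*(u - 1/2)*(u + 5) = u^3 + 7*u^2/2 - 7*u + 5/2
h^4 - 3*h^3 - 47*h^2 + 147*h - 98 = (h - 7)*(h - 2)*(h - 1)*(h + 7)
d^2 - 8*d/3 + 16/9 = (d - 4/3)^2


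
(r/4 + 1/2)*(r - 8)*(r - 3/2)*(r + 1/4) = r^4/4 - 29*r^3/16 - 71*r^2/32 + 89*r/16 + 3/2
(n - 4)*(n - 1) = n^2 - 5*n + 4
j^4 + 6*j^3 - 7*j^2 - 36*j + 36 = (j - 2)*(j - 1)*(j + 3)*(j + 6)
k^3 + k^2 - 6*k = k*(k - 2)*(k + 3)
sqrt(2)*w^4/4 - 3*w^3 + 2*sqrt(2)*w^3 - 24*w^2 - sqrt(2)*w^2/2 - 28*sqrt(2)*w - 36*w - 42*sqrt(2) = (w/2 + 1)*(w + 6)*(w - 7*sqrt(2))*(sqrt(2)*w/2 + 1)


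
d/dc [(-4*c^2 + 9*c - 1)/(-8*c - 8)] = (c^2/2 + c - 5/4)/(c^2 + 2*c + 1)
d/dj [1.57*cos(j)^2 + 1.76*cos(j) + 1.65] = -(3.14*cos(j) + 1.76)*sin(j)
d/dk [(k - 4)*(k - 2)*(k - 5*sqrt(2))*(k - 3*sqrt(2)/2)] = 4*k^3 - 39*sqrt(2)*k^2/2 - 18*k^2 + 46*k + 78*sqrt(2)*k - 90 - 52*sqrt(2)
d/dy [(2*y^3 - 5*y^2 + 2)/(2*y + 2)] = (4*y^3 + y^2 - 10*y - 2)/(2*(y^2 + 2*y + 1))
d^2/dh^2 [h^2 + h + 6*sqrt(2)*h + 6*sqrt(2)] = 2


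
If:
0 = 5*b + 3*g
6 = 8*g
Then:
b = -9/20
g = 3/4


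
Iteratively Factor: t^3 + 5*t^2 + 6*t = (t + 2)*(t^2 + 3*t) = (t + 2)*(t + 3)*(t)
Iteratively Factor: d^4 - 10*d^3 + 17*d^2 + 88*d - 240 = (d + 3)*(d^3 - 13*d^2 + 56*d - 80) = (d - 5)*(d + 3)*(d^2 - 8*d + 16) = (d - 5)*(d - 4)*(d + 3)*(d - 4)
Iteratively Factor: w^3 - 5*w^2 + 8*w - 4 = (w - 1)*(w^2 - 4*w + 4) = (w - 2)*(w - 1)*(w - 2)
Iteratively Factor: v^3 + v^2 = (v)*(v^2 + v) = v*(v + 1)*(v)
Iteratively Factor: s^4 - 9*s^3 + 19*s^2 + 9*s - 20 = (s - 1)*(s^3 - 8*s^2 + 11*s + 20) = (s - 4)*(s - 1)*(s^2 - 4*s - 5) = (s - 4)*(s - 1)*(s + 1)*(s - 5)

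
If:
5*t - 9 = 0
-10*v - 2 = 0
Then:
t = 9/5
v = -1/5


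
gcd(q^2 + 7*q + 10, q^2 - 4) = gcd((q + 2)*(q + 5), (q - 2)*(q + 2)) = q + 2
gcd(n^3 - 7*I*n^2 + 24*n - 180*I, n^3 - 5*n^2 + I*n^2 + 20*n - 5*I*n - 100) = n + 5*I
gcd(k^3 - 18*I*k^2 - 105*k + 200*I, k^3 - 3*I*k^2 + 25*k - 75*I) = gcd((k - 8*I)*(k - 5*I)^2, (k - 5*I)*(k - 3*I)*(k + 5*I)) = k - 5*I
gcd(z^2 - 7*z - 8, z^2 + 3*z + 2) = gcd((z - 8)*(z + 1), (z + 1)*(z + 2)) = z + 1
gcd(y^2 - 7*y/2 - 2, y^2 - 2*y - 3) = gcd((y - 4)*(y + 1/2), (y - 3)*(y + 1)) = 1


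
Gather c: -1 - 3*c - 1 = -3*c - 2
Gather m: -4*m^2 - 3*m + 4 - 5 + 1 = -4*m^2 - 3*m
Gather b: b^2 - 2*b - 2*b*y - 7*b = b^2 + b*(-2*y - 9)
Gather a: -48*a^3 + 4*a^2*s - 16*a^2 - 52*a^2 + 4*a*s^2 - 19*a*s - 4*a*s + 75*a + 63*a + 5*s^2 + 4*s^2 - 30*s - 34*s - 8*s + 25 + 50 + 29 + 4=-48*a^3 + a^2*(4*s - 68) + a*(4*s^2 - 23*s + 138) + 9*s^2 - 72*s + 108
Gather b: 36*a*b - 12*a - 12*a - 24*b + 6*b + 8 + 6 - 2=-24*a + b*(36*a - 18) + 12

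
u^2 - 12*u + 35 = (u - 7)*(u - 5)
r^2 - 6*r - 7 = (r - 7)*(r + 1)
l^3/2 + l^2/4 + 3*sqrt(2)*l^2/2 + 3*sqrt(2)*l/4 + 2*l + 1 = (l/2 + sqrt(2))*(l + 1/2)*(l + sqrt(2))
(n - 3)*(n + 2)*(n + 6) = n^3 + 5*n^2 - 12*n - 36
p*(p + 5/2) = p^2 + 5*p/2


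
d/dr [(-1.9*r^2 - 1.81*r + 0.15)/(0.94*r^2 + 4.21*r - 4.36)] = (-6.2976*r^2 + 16.286*r + 7.2601)/(0.8836*r^4 + 7.9148*r^3 + 9.5273*r^2 - 36.7112*r + 19.0096)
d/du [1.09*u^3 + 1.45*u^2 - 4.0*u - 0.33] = 3.27*u^2 + 2.9*u - 4.0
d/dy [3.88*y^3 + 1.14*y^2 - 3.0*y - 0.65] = 11.64*y^2 + 2.28*y - 3.0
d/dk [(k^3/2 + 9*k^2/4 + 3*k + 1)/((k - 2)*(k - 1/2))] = (4*k^4 - 20*k^3 - 57*k^2 + 20*k + 44)/(2*(4*k^4 - 20*k^3 + 33*k^2 - 20*k + 4))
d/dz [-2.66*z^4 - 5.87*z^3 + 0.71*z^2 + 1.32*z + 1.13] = -10.64*z^3 - 17.61*z^2 + 1.42*z + 1.32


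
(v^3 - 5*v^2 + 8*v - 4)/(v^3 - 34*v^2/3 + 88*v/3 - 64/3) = 3*(v^2 - 3*v + 2)/(3*v^2 - 28*v + 32)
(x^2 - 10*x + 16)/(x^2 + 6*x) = (x^2 - 10*x + 16)/(x*(x + 6))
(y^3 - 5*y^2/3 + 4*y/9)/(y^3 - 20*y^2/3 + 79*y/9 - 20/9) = y/(y - 5)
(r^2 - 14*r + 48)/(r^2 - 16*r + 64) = (r - 6)/(r - 8)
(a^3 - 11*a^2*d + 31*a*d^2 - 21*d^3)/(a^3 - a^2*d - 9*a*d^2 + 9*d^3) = (a - 7*d)/(a + 3*d)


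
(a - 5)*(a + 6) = a^2 + a - 30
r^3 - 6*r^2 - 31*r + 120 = (r - 8)*(r - 3)*(r + 5)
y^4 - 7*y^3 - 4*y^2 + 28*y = y*(y - 7)*(y - 2)*(y + 2)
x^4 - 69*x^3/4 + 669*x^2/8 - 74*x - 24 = (x - 8)^2*(x - 3/2)*(x + 1/4)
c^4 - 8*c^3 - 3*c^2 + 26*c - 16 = (c - 8)*(c - 1)^2*(c + 2)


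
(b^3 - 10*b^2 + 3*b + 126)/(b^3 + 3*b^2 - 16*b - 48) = (b^2 - 13*b + 42)/(b^2 - 16)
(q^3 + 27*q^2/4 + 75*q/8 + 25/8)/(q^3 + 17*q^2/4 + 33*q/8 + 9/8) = (4*q^2 + 25*q + 25)/(4*q^2 + 15*q + 9)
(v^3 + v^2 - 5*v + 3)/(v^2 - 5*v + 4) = (v^2 + 2*v - 3)/(v - 4)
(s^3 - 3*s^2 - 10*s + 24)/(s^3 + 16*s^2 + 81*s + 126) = (s^2 - 6*s + 8)/(s^2 + 13*s + 42)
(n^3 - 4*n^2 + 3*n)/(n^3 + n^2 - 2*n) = (n - 3)/(n + 2)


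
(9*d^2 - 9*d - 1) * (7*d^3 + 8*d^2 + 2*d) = 63*d^5 + 9*d^4 - 61*d^3 - 26*d^2 - 2*d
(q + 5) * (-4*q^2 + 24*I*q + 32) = -4*q^3 - 20*q^2 + 24*I*q^2 + 32*q + 120*I*q + 160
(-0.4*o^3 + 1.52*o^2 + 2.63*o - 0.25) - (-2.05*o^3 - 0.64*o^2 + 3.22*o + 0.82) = 1.65*o^3 + 2.16*o^2 - 0.59*o - 1.07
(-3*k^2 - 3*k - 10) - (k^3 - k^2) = -k^3 - 2*k^2 - 3*k - 10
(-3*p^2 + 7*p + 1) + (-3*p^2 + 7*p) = -6*p^2 + 14*p + 1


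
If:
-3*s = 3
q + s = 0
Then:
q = 1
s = -1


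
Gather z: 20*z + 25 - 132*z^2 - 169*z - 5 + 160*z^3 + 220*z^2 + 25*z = 160*z^3 + 88*z^2 - 124*z + 20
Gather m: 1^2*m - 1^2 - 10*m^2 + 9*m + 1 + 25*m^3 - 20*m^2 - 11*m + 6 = 25*m^3 - 30*m^2 - m + 6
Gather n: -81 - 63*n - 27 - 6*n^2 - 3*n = -6*n^2 - 66*n - 108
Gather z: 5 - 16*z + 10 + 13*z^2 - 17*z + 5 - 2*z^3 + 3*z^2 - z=-2*z^3 + 16*z^2 - 34*z + 20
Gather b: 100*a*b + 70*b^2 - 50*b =70*b^2 + b*(100*a - 50)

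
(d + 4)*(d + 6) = d^2 + 10*d + 24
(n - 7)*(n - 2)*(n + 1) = n^3 - 8*n^2 + 5*n + 14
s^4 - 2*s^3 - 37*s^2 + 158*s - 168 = (s - 4)*(s - 3)*(s - 2)*(s + 7)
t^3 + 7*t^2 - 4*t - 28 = (t - 2)*(t + 2)*(t + 7)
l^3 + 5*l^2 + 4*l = l*(l + 1)*(l + 4)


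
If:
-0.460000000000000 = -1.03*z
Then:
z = 0.45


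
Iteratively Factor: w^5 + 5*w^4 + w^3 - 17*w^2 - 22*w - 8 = (w + 4)*(w^4 + w^3 - 3*w^2 - 5*w - 2) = (w - 2)*(w + 4)*(w^3 + 3*w^2 + 3*w + 1) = (w - 2)*(w + 1)*(w + 4)*(w^2 + 2*w + 1) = (w - 2)*(w + 1)^2*(w + 4)*(w + 1)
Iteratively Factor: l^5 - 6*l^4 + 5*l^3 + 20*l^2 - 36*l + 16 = (l - 4)*(l^4 - 2*l^3 - 3*l^2 + 8*l - 4) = (l - 4)*(l - 1)*(l^3 - l^2 - 4*l + 4) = (l - 4)*(l - 1)*(l + 2)*(l^2 - 3*l + 2) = (l - 4)*(l - 1)^2*(l + 2)*(l - 2)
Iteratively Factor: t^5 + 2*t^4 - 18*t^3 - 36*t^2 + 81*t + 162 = (t - 3)*(t^4 + 5*t^3 - 3*t^2 - 45*t - 54) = (t - 3)*(t + 2)*(t^3 + 3*t^2 - 9*t - 27) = (t - 3)^2*(t + 2)*(t^2 + 6*t + 9) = (t - 3)^2*(t + 2)*(t + 3)*(t + 3)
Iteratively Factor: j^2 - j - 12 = (j + 3)*(j - 4)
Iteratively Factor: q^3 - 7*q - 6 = (q + 2)*(q^2 - 2*q - 3) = (q + 1)*(q + 2)*(q - 3)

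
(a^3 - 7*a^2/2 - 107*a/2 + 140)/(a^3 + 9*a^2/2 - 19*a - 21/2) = (2*a^2 - 21*a + 40)/(2*a^2 - 5*a - 3)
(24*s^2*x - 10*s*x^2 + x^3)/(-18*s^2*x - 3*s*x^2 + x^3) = (-4*s + x)/(3*s + x)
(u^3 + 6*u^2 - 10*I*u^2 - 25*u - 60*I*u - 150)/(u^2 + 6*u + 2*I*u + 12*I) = (u^2 - 10*I*u - 25)/(u + 2*I)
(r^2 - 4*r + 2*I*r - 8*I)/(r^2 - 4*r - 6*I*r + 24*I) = (r + 2*I)/(r - 6*I)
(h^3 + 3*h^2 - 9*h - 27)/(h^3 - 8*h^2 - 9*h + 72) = (h + 3)/(h - 8)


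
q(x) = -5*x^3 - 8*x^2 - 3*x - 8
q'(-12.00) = -1971.00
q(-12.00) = 7516.00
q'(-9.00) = -1074.00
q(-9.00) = 3016.00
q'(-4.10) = -189.55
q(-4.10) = 214.42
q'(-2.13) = -36.97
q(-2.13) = 10.41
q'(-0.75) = 0.56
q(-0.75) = -8.14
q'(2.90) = -175.55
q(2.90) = -205.92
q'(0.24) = -7.70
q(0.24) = -9.25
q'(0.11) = -4.94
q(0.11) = -8.43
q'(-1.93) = -27.99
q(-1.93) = 3.94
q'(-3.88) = -166.74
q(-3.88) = 175.26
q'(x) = -15*x^2 - 16*x - 3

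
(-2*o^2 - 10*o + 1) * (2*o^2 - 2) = -4*o^4 - 20*o^3 + 6*o^2 + 20*o - 2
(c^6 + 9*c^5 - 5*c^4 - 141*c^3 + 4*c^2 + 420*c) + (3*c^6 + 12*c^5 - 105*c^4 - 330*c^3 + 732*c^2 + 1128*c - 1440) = 4*c^6 + 21*c^5 - 110*c^4 - 471*c^3 + 736*c^2 + 1548*c - 1440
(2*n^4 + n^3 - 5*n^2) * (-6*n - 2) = -12*n^5 - 10*n^4 + 28*n^3 + 10*n^2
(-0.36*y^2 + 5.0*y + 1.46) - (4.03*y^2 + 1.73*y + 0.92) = -4.39*y^2 + 3.27*y + 0.54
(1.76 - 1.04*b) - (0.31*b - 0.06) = 1.82 - 1.35*b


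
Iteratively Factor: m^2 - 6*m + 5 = (m - 1)*(m - 5)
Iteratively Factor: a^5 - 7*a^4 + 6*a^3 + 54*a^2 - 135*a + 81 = (a - 1)*(a^4 - 6*a^3 + 54*a - 81) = (a - 1)*(a + 3)*(a^3 - 9*a^2 + 27*a - 27) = (a - 3)*(a - 1)*(a + 3)*(a^2 - 6*a + 9) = (a - 3)^2*(a - 1)*(a + 3)*(a - 3)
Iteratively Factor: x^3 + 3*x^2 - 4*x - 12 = (x + 2)*(x^2 + x - 6) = (x - 2)*(x + 2)*(x + 3)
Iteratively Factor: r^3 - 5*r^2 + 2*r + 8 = (r - 2)*(r^2 - 3*r - 4) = (r - 4)*(r - 2)*(r + 1)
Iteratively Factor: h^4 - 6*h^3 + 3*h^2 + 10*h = (h + 1)*(h^3 - 7*h^2 + 10*h) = h*(h + 1)*(h^2 - 7*h + 10) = h*(h - 5)*(h + 1)*(h - 2)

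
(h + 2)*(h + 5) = h^2 + 7*h + 10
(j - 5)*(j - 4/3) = j^2 - 19*j/3 + 20/3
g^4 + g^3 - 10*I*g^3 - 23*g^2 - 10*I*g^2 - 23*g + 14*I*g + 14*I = (g - 7*I)*(g - 2*I)*(-I*g - I)*(I*g + 1)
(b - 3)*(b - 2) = b^2 - 5*b + 6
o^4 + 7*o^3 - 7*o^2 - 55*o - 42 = (o - 3)*(o + 1)*(o + 2)*(o + 7)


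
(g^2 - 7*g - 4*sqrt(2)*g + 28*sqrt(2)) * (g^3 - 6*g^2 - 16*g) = g^5 - 13*g^4 - 4*sqrt(2)*g^4 + 26*g^3 + 52*sqrt(2)*g^3 - 104*sqrt(2)*g^2 + 112*g^2 - 448*sqrt(2)*g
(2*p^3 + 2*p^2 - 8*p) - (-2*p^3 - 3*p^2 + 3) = 4*p^3 + 5*p^2 - 8*p - 3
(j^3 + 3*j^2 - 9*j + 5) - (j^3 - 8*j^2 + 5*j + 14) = 11*j^2 - 14*j - 9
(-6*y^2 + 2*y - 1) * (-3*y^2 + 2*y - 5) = 18*y^4 - 18*y^3 + 37*y^2 - 12*y + 5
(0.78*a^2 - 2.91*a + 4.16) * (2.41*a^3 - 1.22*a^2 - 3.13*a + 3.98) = 1.8798*a^5 - 7.9647*a^4 + 11.1344*a^3 + 7.1375*a^2 - 24.6026*a + 16.5568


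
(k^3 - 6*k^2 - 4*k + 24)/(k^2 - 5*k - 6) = (k^2 - 4)/(k + 1)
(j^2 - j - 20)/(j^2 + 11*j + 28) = (j - 5)/(j + 7)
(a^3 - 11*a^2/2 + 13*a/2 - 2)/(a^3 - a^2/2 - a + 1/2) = (a - 4)/(a + 1)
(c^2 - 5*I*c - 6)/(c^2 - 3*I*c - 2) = (c - 3*I)/(c - I)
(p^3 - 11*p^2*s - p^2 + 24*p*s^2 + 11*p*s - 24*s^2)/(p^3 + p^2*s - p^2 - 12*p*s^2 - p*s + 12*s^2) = (p - 8*s)/(p + 4*s)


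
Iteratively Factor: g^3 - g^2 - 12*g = (g)*(g^2 - g - 12) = g*(g - 4)*(g + 3)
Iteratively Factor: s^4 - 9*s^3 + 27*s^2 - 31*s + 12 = (s - 4)*(s^3 - 5*s^2 + 7*s - 3) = (s - 4)*(s - 1)*(s^2 - 4*s + 3) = (s - 4)*(s - 3)*(s - 1)*(s - 1)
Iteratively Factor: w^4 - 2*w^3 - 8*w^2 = (w + 2)*(w^3 - 4*w^2) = w*(w + 2)*(w^2 - 4*w) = w*(w - 4)*(w + 2)*(w)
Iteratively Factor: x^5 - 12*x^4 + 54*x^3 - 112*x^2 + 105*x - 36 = (x - 3)*(x^4 - 9*x^3 + 27*x^2 - 31*x + 12) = (x - 3)*(x - 1)*(x^3 - 8*x^2 + 19*x - 12) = (x - 3)*(x - 1)^2*(x^2 - 7*x + 12) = (x - 3)^2*(x - 1)^2*(x - 4)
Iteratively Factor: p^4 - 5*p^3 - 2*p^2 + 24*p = (p - 3)*(p^3 - 2*p^2 - 8*p) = (p - 3)*(p + 2)*(p^2 - 4*p) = p*(p - 3)*(p + 2)*(p - 4)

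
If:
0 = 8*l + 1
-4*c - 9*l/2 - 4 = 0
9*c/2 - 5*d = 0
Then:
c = -55/64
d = -99/128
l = -1/8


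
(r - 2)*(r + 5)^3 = r^4 + 13*r^3 + 45*r^2 - 25*r - 250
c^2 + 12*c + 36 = (c + 6)^2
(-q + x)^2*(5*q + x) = 5*q^3 - 9*q^2*x + 3*q*x^2 + x^3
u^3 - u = u*(u - 1)*(u + 1)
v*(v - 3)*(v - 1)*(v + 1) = v^4 - 3*v^3 - v^2 + 3*v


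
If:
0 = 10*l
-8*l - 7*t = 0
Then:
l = 0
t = 0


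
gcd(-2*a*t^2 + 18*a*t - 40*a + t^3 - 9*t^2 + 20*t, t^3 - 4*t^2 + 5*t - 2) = 1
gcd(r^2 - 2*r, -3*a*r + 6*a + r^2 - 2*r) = r - 2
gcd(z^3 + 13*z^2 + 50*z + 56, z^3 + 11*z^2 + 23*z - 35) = z + 7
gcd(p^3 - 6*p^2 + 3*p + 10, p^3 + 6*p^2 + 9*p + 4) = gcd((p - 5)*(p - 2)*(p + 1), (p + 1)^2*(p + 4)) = p + 1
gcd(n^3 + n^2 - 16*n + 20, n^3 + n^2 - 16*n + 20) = n^3 + n^2 - 16*n + 20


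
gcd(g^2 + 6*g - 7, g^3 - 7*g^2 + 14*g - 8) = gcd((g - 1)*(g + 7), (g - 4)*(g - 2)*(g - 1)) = g - 1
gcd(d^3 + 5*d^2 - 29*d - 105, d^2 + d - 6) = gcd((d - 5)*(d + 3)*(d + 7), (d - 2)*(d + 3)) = d + 3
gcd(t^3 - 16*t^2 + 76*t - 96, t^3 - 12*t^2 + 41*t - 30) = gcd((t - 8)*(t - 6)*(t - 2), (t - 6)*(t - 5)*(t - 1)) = t - 6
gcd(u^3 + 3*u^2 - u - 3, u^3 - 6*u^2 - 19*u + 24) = u^2 + 2*u - 3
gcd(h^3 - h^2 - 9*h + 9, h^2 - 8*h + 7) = h - 1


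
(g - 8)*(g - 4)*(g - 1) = g^3 - 13*g^2 + 44*g - 32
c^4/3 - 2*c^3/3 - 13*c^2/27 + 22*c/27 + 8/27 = (c/3 + 1/3)*(c - 2)*(c - 4/3)*(c + 1/3)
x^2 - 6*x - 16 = (x - 8)*(x + 2)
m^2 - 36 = (m - 6)*(m + 6)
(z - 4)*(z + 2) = z^2 - 2*z - 8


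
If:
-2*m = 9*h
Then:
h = -2*m/9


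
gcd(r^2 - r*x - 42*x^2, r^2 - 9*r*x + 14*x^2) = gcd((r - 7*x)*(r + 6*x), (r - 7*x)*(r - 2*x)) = -r + 7*x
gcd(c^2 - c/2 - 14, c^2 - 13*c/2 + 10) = c - 4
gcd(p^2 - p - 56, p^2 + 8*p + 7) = p + 7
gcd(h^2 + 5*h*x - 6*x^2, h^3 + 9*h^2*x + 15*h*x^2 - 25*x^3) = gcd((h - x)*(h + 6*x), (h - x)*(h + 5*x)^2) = -h + x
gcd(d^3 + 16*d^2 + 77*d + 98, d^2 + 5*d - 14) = d + 7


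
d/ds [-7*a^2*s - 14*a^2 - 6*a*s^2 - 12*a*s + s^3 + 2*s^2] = -7*a^2 - 12*a*s - 12*a + 3*s^2 + 4*s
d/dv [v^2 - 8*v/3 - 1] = 2*v - 8/3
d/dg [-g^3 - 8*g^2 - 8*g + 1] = -3*g^2 - 16*g - 8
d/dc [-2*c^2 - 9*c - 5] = -4*c - 9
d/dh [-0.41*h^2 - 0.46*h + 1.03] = -0.82*h - 0.46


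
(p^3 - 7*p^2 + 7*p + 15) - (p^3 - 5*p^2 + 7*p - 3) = 18 - 2*p^2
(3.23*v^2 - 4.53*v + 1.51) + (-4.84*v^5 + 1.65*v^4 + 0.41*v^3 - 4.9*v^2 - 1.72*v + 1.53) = -4.84*v^5 + 1.65*v^4 + 0.41*v^3 - 1.67*v^2 - 6.25*v + 3.04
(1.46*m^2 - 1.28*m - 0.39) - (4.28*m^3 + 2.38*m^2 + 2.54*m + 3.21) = -4.28*m^3 - 0.92*m^2 - 3.82*m - 3.6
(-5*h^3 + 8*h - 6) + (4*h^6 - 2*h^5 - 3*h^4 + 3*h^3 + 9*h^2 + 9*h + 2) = 4*h^6 - 2*h^5 - 3*h^4 - 2*h^3 + 9*h^2 + 17*h - 4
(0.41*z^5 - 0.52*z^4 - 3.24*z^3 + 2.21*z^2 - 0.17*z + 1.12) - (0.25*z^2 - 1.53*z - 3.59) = 0.41*z^5 - 0.52*z^4 - 3.24*z^3 + 1.96*z^2 + 1.36*z + 4.71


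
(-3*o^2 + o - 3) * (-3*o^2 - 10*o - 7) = 9*o^4 + 27*o^3 + 20*o^2 + 23*o + 21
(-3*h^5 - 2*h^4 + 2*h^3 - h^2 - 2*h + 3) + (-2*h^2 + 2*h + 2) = -3*h^5 - 2*h^4 + 2*h^3 - 3*h^2 + 5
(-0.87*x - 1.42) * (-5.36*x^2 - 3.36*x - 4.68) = 4.6632*x^3 + 10.5344*x^2 + 8.8428*x + 6.6456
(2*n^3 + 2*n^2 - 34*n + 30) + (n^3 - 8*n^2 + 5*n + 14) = 3*n^3 - 6*n^2 - 29*n + 44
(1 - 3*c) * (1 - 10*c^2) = 30*c^3 - 10*c^2 - 3*c + 1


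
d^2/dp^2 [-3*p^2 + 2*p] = -6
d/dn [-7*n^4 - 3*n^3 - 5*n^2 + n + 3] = -28*n^3 - 9*n^2 - 10*n + 1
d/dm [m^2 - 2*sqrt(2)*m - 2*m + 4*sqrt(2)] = 2*m - 2*sqrt(2) - 2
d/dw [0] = 0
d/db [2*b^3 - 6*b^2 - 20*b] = 6*b^2 - 12*b - 20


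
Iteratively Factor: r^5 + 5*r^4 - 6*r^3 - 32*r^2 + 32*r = (r - 2)*(r^4 + 7*r^3 + 8*r^2 - 16*r) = (r - 2)*(r + 4)*(r^3 + 3*r^2 - 4*r) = r*(r - 2)*(r + 4)*(r^2 + 3*r - 4) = r*(r - 2)*(r + 4)^2*(r - 1)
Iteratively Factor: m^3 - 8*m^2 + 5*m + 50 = (m + 2)*(m^2 - 10*m + 25) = (m - 5)*(m + 2)*(m - 5)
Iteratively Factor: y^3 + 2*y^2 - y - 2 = (y + 2)*(y^2 - 1) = (y + 1)*(y + 2)*(y - 1)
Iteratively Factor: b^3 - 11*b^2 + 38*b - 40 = (b - 4)*(b^2 - 7*b + 10) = (b - 5)*(b - 4)*(b - 2)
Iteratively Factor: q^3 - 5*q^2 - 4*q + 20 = (q + 2)*(q^2 - 7*q + 10) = (q - 5)*(q + 2)*(q - 2)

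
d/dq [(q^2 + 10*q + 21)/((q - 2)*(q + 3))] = -9/(q^2 - 4*q + 4)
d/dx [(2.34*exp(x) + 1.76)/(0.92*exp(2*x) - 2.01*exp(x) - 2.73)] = (-(1.84*exp(x) - 2.01)*(2.34*exp(x) + 1.76) + 2.1528*exp(2*x) - 4.7034*exp(x) - 6.3882)*exp(x)/(-0.92*exp(2*x) + 2.01*exp(x) + 2.73)^2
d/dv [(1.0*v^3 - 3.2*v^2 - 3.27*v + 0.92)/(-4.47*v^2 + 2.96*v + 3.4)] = (-4.47*v^4 + 5.92*v^3 - 13.8889*v^2 - 13.5352*v - 13.8412)/(19.9809*v^4 - 26.4624*v^3 - 21.6344*v^2 + 20.128*v + 11.56)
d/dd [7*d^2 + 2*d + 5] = 14*d + 2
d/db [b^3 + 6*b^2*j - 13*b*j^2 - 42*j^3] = 3*b^2 + 12*b*j - 13*j^2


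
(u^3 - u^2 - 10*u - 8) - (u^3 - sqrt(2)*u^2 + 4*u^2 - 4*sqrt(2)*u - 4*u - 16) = -5*u^2 + sqrt(2)*u^2 - 6*u + 4*sqrt(2)*u + 8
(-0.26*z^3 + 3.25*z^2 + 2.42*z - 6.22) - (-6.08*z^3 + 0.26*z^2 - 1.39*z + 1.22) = 5.82*z^3 + 2.99*z^2 + 3.81*z - 7.44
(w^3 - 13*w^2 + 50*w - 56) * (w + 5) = w^4 - 8*w^3 - 15*w^2 + 194*w - 280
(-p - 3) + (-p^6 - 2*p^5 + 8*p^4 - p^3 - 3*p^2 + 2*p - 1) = -p^6 - 2*p^5 + 8*p^4 - p^3 - 3*p^2 + p - 4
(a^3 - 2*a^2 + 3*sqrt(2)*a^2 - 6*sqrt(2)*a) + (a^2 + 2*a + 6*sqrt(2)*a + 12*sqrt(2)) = a^3 - a^2 + 3*sqrt(2)*a^2 + 2*a + 12*sqrt(2)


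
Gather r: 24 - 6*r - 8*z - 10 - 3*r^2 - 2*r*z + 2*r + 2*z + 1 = -3*r^2 + r*(-2*z - 4) - 6*z + 15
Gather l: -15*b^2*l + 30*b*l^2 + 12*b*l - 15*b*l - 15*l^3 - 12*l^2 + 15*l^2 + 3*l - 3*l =-15*l^3 + l^2*(30*b + 3) + l*(-15*b^2 - 3*b)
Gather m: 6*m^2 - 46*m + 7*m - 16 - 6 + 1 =6*m^2 - 39*m - 21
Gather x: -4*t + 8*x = -4*t + 8*x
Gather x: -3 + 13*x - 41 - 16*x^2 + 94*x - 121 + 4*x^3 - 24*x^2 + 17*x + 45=4*x^3 - 40*x^2 + 124*x - 120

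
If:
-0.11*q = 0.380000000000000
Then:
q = -3.45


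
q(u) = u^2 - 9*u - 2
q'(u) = 2*u - 9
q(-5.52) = 78.15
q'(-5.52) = -20.04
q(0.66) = -7.50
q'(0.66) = -7.68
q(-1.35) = 11.97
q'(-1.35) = -11.70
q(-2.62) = 28.44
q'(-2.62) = -14.24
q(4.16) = -22.13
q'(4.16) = -0.68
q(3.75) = -21.69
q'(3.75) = -1.50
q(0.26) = -4.27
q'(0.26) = -8.48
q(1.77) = -14.80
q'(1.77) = -5.46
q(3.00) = -20.00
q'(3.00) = -3.00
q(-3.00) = 34.00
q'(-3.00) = -15.00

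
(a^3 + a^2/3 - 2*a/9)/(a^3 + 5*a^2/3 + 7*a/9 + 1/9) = a*(9*a^2 + 3*a - 2)/(9*a^3 + 15*a^2 + 7*a + 1)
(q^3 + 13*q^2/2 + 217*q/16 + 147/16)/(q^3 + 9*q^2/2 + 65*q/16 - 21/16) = (4*q + 7)/(4*q - 1)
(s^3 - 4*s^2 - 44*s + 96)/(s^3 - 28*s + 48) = (s - 8)/(s - 4)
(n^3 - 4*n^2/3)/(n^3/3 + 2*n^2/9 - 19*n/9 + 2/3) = n^2*(9*n - 12)/(3*n^3 + 2*n^2 - 19*n + 6)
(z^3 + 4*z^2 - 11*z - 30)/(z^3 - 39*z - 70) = (z - 3)/(z - 7)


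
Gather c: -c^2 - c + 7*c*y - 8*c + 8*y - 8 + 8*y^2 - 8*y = -c^2 + c*(7*y - 9) + 8*y^2 - 8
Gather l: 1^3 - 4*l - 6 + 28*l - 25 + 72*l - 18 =96*l - 48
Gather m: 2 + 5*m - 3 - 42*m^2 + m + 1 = -42*m^2 + 6*m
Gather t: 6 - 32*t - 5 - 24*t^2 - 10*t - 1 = -24*t^2 - 42*t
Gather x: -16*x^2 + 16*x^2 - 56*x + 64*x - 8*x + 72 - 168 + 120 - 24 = 0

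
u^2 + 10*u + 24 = (u + 4)*(u + 6)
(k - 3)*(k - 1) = k^2 - 4*k + 3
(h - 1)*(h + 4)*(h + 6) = h^3 + 9*h^2 + 14*h - 24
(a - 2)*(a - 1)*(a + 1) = a^3 - 2*a^2 - a + 2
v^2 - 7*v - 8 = (v - 8)*(v + 1)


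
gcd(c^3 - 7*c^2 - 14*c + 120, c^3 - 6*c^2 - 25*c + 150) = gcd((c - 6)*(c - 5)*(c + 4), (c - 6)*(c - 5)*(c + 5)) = c^2 - 11*c + 30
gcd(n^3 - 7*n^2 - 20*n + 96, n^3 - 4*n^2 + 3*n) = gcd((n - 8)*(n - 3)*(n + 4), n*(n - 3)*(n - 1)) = n - 3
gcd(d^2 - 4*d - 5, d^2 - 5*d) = d - 5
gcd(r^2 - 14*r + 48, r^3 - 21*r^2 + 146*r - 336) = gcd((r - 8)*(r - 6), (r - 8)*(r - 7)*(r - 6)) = r^2 - 14*r + 48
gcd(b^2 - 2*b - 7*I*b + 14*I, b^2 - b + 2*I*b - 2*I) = 1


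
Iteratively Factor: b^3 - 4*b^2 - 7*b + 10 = (b + 2)*(b^2 - 6*b + 5) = (b - 5)*(b + 2)*(b - 1)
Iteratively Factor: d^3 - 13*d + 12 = (d - 3)*(d^2 + 3*d - 4) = (d - 3)*(d + 4)*(d - 1)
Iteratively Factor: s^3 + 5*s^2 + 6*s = (s + 2)*(s^2 + 3*s) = s*(s + 2)*(s + 3)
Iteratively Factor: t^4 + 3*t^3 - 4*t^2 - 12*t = (t)*(t^3 + 3*t^2 - 4*t - 12) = t*(t + 2)*(t^2 + t - 6) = t*(t - 2)*(t + 2)*(t + 3)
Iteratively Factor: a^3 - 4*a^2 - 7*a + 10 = (a + 2)*(a^2 - 6*a + 5) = (a - 5)*(a + 2)*(a - 1)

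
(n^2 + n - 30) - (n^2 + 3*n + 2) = -2*n - 32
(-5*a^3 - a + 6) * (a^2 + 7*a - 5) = -5*a^5 - 35*a^4 + 24*a^3 - a^2 + 47*a - 30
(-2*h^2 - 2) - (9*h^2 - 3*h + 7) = -11*h^2 + 3*h - 9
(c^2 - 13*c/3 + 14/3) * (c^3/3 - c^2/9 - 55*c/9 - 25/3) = c^5/3 - 14*c^4/9 - 110*c^3/27 + 476*c^2/27 + 205*c/27 - 350/9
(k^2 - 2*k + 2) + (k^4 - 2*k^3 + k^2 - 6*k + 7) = k^4 - 2*k^3 + 2*k^2 - 8*k + 9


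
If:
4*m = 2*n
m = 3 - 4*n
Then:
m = 1/3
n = 2/3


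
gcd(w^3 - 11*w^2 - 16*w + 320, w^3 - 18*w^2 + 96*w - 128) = w^2 - 16*w + 64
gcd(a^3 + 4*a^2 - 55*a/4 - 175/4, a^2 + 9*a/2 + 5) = a + 5/2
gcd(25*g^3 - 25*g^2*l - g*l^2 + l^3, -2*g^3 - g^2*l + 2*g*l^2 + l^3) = g - l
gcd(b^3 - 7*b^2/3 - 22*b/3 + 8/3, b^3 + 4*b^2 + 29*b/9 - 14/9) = b^2 + 5*b/3 - 2/3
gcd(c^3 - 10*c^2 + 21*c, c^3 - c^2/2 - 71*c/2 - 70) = c - 7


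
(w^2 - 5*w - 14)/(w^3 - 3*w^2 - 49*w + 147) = (w + 2)/(w^2 + 4*w - 21)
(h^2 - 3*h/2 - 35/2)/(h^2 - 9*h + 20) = (h + 7/2)/(h - 4)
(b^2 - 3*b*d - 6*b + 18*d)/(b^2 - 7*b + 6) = (b - 3*d)/(b - 1)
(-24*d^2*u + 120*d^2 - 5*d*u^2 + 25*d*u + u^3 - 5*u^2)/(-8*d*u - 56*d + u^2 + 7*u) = (3*d*u - 15*d + u^2 - 5*u)/(u + 7)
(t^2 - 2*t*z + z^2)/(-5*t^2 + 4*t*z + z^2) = (-t + z)/(5*t + z)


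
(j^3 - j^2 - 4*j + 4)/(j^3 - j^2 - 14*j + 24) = (j^2 + j - 2)/(j^2 + j - 12)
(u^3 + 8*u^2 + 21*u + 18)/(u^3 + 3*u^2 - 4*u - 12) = (u + 3)/(u - 2)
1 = 1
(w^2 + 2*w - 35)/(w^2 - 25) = (w + 7)/(w + 5)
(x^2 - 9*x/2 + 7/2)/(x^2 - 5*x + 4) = (x - 7/2)/(x - 4)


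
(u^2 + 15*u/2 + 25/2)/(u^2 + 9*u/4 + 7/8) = 4*(2*u^2 + 15*u + 25)/(8*u^2 + 18*u + 7)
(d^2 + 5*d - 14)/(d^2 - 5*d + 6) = (d + 7)/(d - 3)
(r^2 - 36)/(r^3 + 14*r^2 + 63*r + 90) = (r - 6)/(r^2 + 8*r + 15)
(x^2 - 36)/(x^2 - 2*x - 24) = (x + 6)/(x + 4)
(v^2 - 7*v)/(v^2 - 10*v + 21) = v/(v - 3)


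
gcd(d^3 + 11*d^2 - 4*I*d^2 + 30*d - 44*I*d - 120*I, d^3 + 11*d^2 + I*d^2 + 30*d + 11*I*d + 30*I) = d^2 + 11*d + 30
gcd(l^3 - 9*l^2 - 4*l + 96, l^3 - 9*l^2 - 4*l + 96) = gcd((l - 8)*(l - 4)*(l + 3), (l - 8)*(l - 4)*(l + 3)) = l^3 - 9*l^2 - 4*l + 96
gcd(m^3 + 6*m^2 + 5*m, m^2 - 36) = 1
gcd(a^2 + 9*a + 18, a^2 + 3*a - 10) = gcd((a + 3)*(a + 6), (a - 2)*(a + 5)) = 1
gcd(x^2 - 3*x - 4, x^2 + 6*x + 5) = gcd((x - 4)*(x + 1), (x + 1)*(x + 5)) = x + 1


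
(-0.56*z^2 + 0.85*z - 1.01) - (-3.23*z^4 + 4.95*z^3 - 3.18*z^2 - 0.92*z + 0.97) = 3.23*z^4 - 4.95*z^3 + 2.62*z^2 + 1.77*z - 1.98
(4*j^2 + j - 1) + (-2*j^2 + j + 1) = 2*j^2 + 2*j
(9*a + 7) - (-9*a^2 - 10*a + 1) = 9*a^2 + 19*a + 6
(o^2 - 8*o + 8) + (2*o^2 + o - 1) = 3*o^2 - 7*o + 7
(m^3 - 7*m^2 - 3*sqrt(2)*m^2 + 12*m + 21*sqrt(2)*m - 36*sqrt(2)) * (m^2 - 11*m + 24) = m^5 - 18*m^4 - 3*sqrt(2)*m^4 + 54*sqrt(2)*m^3 + 113*m^3 - 339*sqrt(2)*m^2 - 300*m^2 + 288*m + 900*sqrt(2)*m - 864*sqrt(2)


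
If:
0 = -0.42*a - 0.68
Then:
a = -1.62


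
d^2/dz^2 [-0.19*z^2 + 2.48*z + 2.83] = -0.380000000000000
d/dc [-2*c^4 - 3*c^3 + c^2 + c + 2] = -8*c^3 - 9*c^2 + 2*c + 1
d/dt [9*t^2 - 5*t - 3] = 18*t - 5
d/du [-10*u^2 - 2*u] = -20*u - 2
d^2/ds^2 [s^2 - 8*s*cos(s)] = 8*s*cos(s) + 16*sin(s) + 2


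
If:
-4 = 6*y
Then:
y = -2/3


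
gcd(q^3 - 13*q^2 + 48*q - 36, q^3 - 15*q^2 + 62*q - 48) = q^2 - 7*q + 6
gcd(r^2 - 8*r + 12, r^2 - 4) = r - 2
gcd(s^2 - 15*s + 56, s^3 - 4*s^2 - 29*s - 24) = s - 8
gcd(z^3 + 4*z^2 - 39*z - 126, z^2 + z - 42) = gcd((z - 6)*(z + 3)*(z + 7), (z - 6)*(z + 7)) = z^2 + z - 42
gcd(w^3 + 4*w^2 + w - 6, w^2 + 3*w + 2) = w + 2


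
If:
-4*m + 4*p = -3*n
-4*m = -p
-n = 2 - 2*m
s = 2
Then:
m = 1/3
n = -4/3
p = 4/3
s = 2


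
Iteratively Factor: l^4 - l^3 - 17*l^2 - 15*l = (l - 5)*(l^3 + 4*l^2 + 3*l) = l*(l - 5)*(l^2 + 4*l + 3) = l*(l - 5)*(l + 3)*(l + 1)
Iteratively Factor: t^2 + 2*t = (t + 2)*(t)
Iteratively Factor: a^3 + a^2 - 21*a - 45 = (a - 5)*(a^2 + 6*a + 9) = (a - 5)*(a + 3)*(a + 3)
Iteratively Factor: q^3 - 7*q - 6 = (q + 1)*(q^2 - q - 6) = (q + 1)*(q + 2)*(q - 3)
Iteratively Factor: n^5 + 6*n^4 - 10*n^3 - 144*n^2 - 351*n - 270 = (n + 3)*(n^4 + 3*n^3 - 19*n^2 - 87*n - 90) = (n - 5)*(n + 3)*(n^3 + 8*n^2 + 21*n + 18) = (n - 5)*(n + 2)*(n + 3)*(n^2 + 6*n + 9) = (n - 5)*(n + 2)*(n + 3)^2*(n + 3)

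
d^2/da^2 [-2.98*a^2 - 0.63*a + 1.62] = -5.96000000000000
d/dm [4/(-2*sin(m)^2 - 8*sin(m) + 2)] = 4*(sin(m) + 2)*cos(m)/(4*sin(m) - cos(m)^2)^2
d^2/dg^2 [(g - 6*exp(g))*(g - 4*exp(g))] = -10*g*exp(g) + 96*exp(2*g) - 20*exp(g) + 2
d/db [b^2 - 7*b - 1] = 2*b - 7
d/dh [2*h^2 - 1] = 4*h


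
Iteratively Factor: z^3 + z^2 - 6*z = (z - 2)*(z^2 + 3*z) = z*(z - 2)*(z + 3)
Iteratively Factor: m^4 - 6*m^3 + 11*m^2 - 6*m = (m - 1)*(m^3 - 5*m^2 + 6*m) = (m - 3)*(m - 1)*(m^2 - 2*m) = (m - 3)*(m - 2)*(m - 1)*(m)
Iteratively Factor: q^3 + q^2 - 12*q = (q + 4)*(q^2 - 3*q) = q*(q + 4)*(q - 3)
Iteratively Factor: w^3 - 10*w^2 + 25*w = (w - 5)*(w^2 - 5*w) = (w - 5)^2*(w)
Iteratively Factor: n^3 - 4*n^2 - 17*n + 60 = (n + 4)*(n^2 - 8*n + 15) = (n - 5)*(n + 4)*(n - 3)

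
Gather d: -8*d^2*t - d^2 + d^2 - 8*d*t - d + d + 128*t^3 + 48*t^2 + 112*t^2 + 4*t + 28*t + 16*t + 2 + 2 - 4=-8*d^2*t - 8*d*t + 128*t^3 + 160*t^2 + 48*t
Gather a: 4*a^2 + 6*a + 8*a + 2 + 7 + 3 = 4*a^2 + 14*a + 12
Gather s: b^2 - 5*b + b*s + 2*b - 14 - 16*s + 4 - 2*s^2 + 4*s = b^2 - 3*b - 2*s^2 + s*(b - 12) - 10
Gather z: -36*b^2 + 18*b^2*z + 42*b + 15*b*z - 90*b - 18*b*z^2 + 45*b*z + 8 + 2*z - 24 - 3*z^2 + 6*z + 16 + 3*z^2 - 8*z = -36*b^2 - 18*b*z^2 - 48*b + z*(18*b^2 + 60*b)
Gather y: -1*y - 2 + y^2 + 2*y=y^2 + y - 2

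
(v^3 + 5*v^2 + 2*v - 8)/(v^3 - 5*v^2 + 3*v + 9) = (v^3 + 5*v^2 + 2*v - 8)/(v^3 - 5*v^2 + 3*v + 9)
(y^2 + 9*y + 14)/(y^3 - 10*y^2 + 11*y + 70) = (y + 7)/(y^2 - 12*y + 35)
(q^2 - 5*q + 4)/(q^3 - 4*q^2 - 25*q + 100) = (q - 1)/(q^2 - 25)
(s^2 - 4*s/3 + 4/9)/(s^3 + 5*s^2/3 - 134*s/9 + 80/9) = (3*s - 2)/(3*s^2 + 7*s - 40)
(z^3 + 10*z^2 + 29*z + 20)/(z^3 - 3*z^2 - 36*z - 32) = (z + 5)/(z - 8)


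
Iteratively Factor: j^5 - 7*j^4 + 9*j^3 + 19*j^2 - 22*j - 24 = (j - 4)*(j^4 - 3*j^3 - 3*j^2 + 7*j + 6) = (j - 4)*(j + 1)*(j^3 - 4*j^2 + j + 6) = (j - 4)*(j - 2)*(j + 1)*(j^2 - 2*j - 3) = (j - 4)*(j - 3)*(j - 2)*(j + 1)*(j + 1)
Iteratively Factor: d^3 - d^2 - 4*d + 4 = (d - 1)*(d^2 - 4) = (d - 2)*(d - 1)*(d + 2)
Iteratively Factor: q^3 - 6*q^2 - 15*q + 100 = (q - 5)*(q^2 - q - 20) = (q - 5)*(q + 4)*(q - 5)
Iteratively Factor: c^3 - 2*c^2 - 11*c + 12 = (c + 3)*(c^2 - 5*c + 4) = (c - 4)*(c + 3)*(c - 1)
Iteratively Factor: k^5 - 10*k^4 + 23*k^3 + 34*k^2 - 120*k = (k - 3)*(k^4 - 7*k^3 + 2*k^2 + 40*k) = (k - 5)*(k - 3)*(k^3 - 2*k^2 - 8*k) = (k - 5)*(k - 3)*(k + 2)*(k^2 - 4*k) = k*(k - 5)*(k - 3)*(k + 2)*(k - 4)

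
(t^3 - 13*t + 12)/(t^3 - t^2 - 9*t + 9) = (t + 4)/(t + 3)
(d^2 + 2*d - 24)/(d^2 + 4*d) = (d^2 + 2*d - 24)/(d*(d + 4))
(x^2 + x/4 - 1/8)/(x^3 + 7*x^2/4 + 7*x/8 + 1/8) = (4*x - 1)/(4*x^2 + 5*x + 1)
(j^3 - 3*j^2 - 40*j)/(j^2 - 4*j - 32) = j*(j + 5)/(j + 4)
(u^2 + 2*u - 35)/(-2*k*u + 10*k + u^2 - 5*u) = (u + 7)/(-2*k + u)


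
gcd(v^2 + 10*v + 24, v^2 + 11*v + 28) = v + 4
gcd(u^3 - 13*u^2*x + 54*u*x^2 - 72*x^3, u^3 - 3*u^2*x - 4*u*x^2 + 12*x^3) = -u + 3*x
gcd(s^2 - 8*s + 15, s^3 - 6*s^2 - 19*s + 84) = s - 3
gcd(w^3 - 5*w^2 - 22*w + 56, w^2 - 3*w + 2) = w - 2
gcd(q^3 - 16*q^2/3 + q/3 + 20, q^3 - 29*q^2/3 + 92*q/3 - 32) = q^2 - 7*q + 12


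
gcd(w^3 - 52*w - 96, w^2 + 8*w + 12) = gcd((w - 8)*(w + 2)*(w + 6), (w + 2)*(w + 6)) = w^2 + 8*w + 12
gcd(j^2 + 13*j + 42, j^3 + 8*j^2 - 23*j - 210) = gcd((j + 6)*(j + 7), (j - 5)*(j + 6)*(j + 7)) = j^2 + 13*j + 42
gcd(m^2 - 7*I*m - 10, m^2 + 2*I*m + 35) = m - 5*I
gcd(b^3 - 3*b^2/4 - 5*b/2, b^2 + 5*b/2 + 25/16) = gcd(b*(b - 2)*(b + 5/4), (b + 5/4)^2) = b + 5/4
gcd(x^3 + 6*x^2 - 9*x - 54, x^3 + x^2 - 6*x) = x + 3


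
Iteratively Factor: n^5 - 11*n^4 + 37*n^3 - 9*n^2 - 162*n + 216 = (n + 2)*(n^4 - 13*n^3 + 63*n^2 - 135*n + 108) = (n - 3)*(n + 2)*(n^3 - 10*n^2 + 33*n - 36) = (n - 4)*(n - 3)*(n + 2)*(n^2 - 6*n + 9) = (n - 4)*(n - 3)^2*(n + 2)*(n - 3)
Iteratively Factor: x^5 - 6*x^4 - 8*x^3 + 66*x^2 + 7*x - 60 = (x + 3)*(x^4 - 9*x^3 + 19*x^2 + 9*x - 20) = (x + 1)*(x + 3)*(x^3 - 10*x^2 + 29*x - 20) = (x - 5)*(x + 1)*(x + 3)*(x^2 - 5*x + 4) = (x - 5)*(x - 4)*(x + 1)*(x + 3)*(x - 1)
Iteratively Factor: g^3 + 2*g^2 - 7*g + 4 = (g - 1)*(g^2 + 3*g - 4) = (g - 1)^2*(g + 4)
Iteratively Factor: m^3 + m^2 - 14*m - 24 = (m + 3)*(m^2 - 2*m - 8) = (m + 2)*(m + 3)*(m - 4)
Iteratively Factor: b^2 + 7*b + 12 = (b + 4)*(b + 3)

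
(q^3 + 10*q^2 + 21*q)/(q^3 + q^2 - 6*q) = (q + 7)/(q - 2)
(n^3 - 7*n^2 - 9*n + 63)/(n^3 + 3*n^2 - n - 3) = (n^2 - 10*n + 21)/(n^2 - 1)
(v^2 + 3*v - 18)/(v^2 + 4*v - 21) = (v + 6)/(v + 7)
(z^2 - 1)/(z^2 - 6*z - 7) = (z - 1)/(z - 7)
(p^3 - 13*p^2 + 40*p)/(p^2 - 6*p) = (p^2 - 13*p + 40)/(p - 6)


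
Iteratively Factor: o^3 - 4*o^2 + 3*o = (o - 3)*(o^2 - o) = (o - 3)*(o - 1)*(o)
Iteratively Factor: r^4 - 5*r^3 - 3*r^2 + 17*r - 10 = (r + 2)*(r^3 - 7*r^2 + 11*r - 5) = (r - 5)*(r + 2)*(r^2 - 2*r + 1) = (r - 5)*(r - 1)*(r + 2)*(r - 1)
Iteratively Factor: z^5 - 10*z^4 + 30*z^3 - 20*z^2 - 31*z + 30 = (z - 5)*(z^4 - 5*z^3 + 5*z^2 + 5*z - 6) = (z - 5)*(z + 1)*(z^3 - 6*z^2 + 11*z - 6) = (z - 5)*(z - 3)*(z + 1)*(z^2 - 3*z + 2) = (z - 5)*(z - 3)*(z - 2)*(z + 1)*(z - 1)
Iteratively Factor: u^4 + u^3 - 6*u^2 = (u)*(u^3 + u^2 - 6*u) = u*(u + 3)*(u^2 - 2*u) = u^2*(u + 3)*(u - 2)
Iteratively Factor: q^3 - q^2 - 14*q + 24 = (q - 2)*(q^2 + q - 12) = (q - 2)*(q + 4)*(q - 3)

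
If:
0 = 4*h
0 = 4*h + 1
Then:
No Solution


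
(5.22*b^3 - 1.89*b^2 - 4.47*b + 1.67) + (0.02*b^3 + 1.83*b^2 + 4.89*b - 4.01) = 5.24*b^3 - 0.0599999999999998*b^2 + 0.42*b - 2.34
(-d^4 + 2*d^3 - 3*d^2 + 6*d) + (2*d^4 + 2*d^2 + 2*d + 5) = d^4 + 2*d^3 - d^2 + 8*d + 5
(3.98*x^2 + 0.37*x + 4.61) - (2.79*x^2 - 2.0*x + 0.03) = 1.19*x^2 + 2.37*x + 4.58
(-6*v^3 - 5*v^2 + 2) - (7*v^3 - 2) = -13*v^3 - 5*v^2 + 4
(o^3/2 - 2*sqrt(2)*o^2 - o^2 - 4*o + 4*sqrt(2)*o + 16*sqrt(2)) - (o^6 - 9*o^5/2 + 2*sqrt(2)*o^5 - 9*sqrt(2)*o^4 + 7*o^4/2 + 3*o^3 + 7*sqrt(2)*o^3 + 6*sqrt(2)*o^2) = -o^6 - 2*sqrt(2)*o^5 + 9*o^5/2 - 7*o^4/2 + 9*sqrt(2)*o^4 - 7*sqrt(2)*o^3 - 5*o^3/2 - 8*sqrt(2)*o^2 - o^2 - 4*o + 4*sqrt(2)*o + 16*sqrt(2)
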